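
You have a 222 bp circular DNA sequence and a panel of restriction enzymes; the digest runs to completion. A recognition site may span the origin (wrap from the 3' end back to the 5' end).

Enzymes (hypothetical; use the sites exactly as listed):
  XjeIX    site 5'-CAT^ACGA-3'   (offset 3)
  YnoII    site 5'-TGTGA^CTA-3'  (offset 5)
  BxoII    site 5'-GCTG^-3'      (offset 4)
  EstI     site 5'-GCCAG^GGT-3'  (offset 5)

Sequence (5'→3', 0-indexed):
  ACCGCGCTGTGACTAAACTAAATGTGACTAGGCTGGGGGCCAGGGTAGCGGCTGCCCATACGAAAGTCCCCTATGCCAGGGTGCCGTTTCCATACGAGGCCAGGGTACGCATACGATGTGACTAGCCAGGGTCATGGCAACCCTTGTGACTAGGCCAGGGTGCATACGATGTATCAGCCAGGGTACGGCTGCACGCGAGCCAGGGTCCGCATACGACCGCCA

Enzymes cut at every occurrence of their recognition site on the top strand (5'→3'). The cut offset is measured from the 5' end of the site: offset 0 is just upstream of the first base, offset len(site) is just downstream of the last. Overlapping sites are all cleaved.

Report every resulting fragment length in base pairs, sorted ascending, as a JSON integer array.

Scan for sites:
  XjeIX (CATACGA, off=3): starts [56, 90, 109, 162, 209] → cuts [59, 93, 112, 165, 212]
  YnoII (TGTGACTA, off=5): starts [7, 22, 116, 144] → cuts [12, 27, 121, 149]
  BxoII (GCTG, off=4): starts [5, 31, 50, 187] → cuts [9, 35, 54, 191]
  EstI (GCCAGGGT, off=5): starts [38, 74, 98, 124, 153, 176, 198] → cuts [43, 79, 103, 129, 158, 181, 203]

Pooled cuts: [9, 12, 27, 35, 43, 54, 59, 79, 93, 103, 112, 121, 129, 149, 158, 165, 181, 191, 203, 212]

Fragment lengths:
  9→12: 3 bp
  12→27: 15 bp
  27→35: 8 bp
  35→43: 8 bp
  43→54: 11 bp
  54→59: 5 bp
  59→79: 20 bp
  79→93: 14 bp
  93→103: 10 bp
  103→112: 9 bp
  112→121: 9 bp
  121→129: 8 bp
  129→149: 20 bp
  149→158: 9 bp
  158→165: 7 bp
  165→181: 16 bp
  181→191: 10 bp
  191→203: 12 bp
  203→212: 9 bp
  212→9 (wrap): 222-212+9 = 19 bp

[3,5,7,8,8,8,9,9,9,9,10,10,11,12,14,15,16,19,20,20]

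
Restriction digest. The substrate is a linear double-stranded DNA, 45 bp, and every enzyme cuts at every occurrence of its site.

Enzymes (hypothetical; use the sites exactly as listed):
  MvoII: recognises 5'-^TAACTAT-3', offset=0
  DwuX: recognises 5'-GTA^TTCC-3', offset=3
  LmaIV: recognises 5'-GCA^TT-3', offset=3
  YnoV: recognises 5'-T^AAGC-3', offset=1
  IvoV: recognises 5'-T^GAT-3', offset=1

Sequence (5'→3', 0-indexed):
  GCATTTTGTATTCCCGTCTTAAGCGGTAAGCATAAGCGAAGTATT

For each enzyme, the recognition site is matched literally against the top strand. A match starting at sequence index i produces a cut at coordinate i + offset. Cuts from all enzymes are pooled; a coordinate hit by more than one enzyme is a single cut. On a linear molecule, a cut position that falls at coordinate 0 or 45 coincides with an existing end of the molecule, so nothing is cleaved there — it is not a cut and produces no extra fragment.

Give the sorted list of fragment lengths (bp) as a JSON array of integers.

Site scan:
  MvoII (TAACTAT, off=0): no sites
  DwuX GTATTCC/3: at [7] ⇒ [10]
  LmaIV GCATT/3: at [0] ⇒ [3]
  YnoV TAAGC/1: at [19, 26, 32] ⇒ [20, 27, 33]
  IvoV (TGAT, off=1): no sites

Pooled cuts: [3, 10, 20, 27, 33]

Fragments:
  [0,3): 3 bp
  [3,10): 7 bp
  [10,20): 10 bp
  [20,27): 7 bp
  [27,33): 6 bp
  [33,45): 12 bp

[3,6,7,7,10,12]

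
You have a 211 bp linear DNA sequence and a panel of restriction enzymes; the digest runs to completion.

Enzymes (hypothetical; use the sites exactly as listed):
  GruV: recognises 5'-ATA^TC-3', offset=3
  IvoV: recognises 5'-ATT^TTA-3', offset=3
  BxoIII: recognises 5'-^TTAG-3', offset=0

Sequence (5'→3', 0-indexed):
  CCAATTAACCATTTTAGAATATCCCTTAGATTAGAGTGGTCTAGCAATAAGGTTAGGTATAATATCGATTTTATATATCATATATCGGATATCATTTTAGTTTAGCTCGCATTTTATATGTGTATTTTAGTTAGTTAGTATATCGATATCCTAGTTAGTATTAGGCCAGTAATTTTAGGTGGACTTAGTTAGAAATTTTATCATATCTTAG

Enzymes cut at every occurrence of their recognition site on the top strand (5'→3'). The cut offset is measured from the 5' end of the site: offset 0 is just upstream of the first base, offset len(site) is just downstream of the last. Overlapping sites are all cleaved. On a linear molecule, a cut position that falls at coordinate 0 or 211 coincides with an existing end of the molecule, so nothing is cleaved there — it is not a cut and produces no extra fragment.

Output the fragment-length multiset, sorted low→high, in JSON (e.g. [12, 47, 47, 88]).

[2,4,4,4,4,4,5,5,5,6,6,6,6,7,7,7,8,8,8,9,10,12,12,13,13,14,22]

Scan for sites:
  GruV (ATATC, off=3): starts [18, 61, 74, 81, 88, 139, 145, 202] → cuts [21, 64, 77, 84, 91, 142, 148, 205]
  IvoV (ATTTTA, off=3): starts [10, 67, 93, 110, 123, 171, 194] → cuts [13, 70, 96, 113, 126, 174, 197]
  BxoIII (TTAG, off=0): starts [13, 25, 30, 52, 96, 101, 126, 130, 134, 154, 160, 174, 184, 188, 207] → cuts [13, 25, 30, 52, 96, 101, 126, 130, 134, 154, 160, 174, 184, 188, 207]

All cut coordinates (distinct, sorted): [13, 21, 25, 30, 52, 64, 70, 77, 84, 91, 96, 101, 113, 126, 130, 134, 142, 148, 154, 160, 174, 184, 188, 197, 205, 207]

Fragments:
  [0,13): 13 bp
  [13,21): 8 bp
  [21,25): 4 bp
  [25,30): 5 bp
  [30,52): 22 bp
  [52,64): 12 bp
  [64,70): 6 bp
  [70,77): 7 bp
  [77,84): 7 bp
  [84,91): 7 bp
  [91,96): 5 bp
  [96,101): 5 bp
  [101,113): 12 bp
  [113,126): 13 bp
  [126,130): 4 bp
  [130,134): 4 bp
  [134,142): 8 bp
  [142,148): 6 bp
  [148,154): 6 bp
  [154,160): 6 bp
  [160,174): 14 bp
  [174,184): 10 bp
  [184,188): 4 bp
  [188,197): 9 bp
  [197,205): 8 bp
  [205,207): 2 bp
  [207,211): 4 bp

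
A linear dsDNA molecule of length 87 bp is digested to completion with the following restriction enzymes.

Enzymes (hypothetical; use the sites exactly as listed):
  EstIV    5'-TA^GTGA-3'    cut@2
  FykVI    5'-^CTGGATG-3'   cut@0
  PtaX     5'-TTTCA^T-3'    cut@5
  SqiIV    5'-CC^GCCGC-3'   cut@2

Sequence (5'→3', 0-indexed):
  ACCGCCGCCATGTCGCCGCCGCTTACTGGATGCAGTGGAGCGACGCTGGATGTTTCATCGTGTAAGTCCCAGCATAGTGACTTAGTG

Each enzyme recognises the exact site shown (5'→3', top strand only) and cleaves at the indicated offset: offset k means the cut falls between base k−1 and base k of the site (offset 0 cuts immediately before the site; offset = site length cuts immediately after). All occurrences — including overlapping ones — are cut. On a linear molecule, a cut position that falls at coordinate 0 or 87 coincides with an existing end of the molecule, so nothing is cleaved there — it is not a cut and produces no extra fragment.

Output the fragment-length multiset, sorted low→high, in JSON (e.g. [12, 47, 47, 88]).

Site scan:
  EstIV (TAGTGA, off=2): starts [74] → cuts [76]
  FykVI (CTGGATG, off=0): starts [25, 45] → cuts [25, 45]
  PtaX (TTTCAT, off=5): starts [52] → cuts [57]
  SqiIV (CCGCCGC, off=2): starts [1, 15] → cuts [3, 17]

Pooled cuts: [3, 17, 25, 45, 57, 76]

Fragment lengths:
  [0,3): 3 bp
  [3,17): 14 bp
  [17,25): 8 bp
  [25,45): 20 bp
  [45,57): 12 bp
  [57,76): 19 bp
  [76,87): 11 bp

[3,8,11,12,14,19,20]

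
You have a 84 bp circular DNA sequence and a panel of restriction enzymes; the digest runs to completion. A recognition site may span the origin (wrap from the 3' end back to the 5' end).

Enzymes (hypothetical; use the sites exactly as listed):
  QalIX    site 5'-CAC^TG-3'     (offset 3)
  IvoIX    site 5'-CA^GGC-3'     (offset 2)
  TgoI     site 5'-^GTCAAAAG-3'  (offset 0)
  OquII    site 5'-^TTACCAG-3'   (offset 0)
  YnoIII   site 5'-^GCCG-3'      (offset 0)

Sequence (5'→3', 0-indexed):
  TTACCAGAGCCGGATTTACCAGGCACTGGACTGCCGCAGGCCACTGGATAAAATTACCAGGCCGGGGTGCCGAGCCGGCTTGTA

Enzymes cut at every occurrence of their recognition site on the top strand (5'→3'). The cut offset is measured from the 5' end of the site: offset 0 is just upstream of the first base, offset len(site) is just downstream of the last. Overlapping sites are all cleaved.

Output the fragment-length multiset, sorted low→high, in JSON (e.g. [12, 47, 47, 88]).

[1,5,5,6,6,6,6,6,7,8,8,9,11]

Per-enzyme occurrences:
  QalIX CACTG/3: at [23, 41] ⇒ [26, 44]
  IvoIX CAGGC/2: at [19, 36, 57] ⇒ [21, 38, 59]
  TgoI (GTCAAAAG, off=0): no sites
  OquII TTACCAG/0: at [0, 15, 53] ⇒ [0, 15, 53]
  YnoIII GCCG/0: at [8, 32, 60, 68, 73] ⇒ [8, 32, 60, 68, 73]

All cut coordinates (distinct, sorted): [0, 8, 15, 21, 26, 32, 38, 44, 53, 59, 60, 68, 73]

Fragment lengths:
  0→8: 8 bp
  8→15: 7 bp
  15→21: 6 bp
  21→26: 5 bp
  26→32: 6 bp
  32→38: 6 bp
  38→44: 6 bp
  44→53: 9 bp
  53→59: 6 bp
  59→60: 1 bp
  60→68: 8 bp
  68→73: 5 bp
  73→0 (wrap): 84-73+0 = 11 bp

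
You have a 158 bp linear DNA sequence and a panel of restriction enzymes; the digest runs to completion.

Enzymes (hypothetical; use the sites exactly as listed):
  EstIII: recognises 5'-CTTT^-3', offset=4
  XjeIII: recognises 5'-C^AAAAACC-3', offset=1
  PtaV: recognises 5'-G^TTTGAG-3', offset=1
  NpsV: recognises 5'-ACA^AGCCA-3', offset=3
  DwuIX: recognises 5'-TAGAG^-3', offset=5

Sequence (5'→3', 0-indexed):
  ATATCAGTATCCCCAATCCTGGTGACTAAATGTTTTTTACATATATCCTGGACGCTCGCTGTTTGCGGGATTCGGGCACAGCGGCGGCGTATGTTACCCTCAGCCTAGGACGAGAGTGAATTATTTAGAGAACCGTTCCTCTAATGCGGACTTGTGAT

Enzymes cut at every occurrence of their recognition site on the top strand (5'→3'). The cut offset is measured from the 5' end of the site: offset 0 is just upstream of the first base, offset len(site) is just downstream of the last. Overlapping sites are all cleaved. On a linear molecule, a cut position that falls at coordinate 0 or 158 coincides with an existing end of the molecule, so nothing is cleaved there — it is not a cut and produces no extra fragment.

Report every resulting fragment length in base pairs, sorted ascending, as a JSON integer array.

[28,130]

Site scan:
  EstIII (CTTT, off=4): no sites
  XjeIII (CAAAAACC, off=1): no sites
  PtaV (GTTTGAG, off=1): no sites
  NpsV (ACAAGCCA, off=3): no sites
  DwuIX (TAGAG, off=5): starts [125] → cuts [130]

All cut coordinates (distinct, sorted): [130]

Fragment lengths:
  [0,130): 130 bp
  [130,158): 28 bp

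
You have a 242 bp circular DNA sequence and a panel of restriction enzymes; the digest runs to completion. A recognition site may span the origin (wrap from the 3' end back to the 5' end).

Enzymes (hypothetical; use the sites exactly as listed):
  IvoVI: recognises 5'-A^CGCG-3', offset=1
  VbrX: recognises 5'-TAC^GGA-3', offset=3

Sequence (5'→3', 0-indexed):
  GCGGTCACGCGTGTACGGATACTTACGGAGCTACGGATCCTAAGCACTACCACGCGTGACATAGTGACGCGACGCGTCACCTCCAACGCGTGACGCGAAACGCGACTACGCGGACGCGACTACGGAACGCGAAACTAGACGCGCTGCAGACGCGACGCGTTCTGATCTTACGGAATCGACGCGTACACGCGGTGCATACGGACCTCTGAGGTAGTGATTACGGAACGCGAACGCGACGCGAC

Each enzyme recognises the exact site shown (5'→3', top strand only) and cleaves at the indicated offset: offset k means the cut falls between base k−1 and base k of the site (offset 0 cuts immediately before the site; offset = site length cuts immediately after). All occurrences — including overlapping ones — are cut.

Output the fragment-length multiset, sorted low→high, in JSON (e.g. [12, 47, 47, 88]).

[4,4,5,5,5,5,6,6,7,7,8,8,8,8,8,9,9,10,11,12,12,14,15,16,18,22]

Scan for sites:
  IvoVI (ACGCG, off=1): starts [6, 51, 66, 71, 85, 92, 99, 107, 113, 126, 138, 149, 154, 178, 186, 224, 230, 235, 240] → cuts [7, 52, 67, 72, 86, 93, 100, 108, 114, 127, 139, 150, 155, 179, 187, 225, 231, 236, 241]
  VbrX (TACGGA, off=3): starts [13, 23, 31, 120, 168, 196, 218] → cuts [16, 26, 34, 123, 171, 199, 221]

Pooled cuts: [7, 16, 26, 34, 52, 67, 72, 86, 93, 100, 108, 114, 123, 127, 139, 150, 155, 171, 179, 187, 199, 221, 225, 231, 236, 241]

Fragment lengths:
  7→16: 9 bp
  16→26: 10 bp
  26→34: 8 bp
  34→52: 18 bp
  52→67: 15 bp
  67→72: 5 bp
  72→86: 14 bp
  86→93: 7 bp
  93→100: 7 bp
  100→108: 8 bp
  108→114: 6 bp
  114→123: 9 bp
  123→127: 4 bp
  127→139: 12 bp
  139→150: 11 bp
  150→155: 5 bp
  155→171: 16 bp
  171→179: 8 bp
  179→187: 8 bp
  187→199: 12 bp
  199→221: 22 bp
  221→225: 4 bp
  225→231: 6 bp
  231→236: 5 bp
  236→241: 5 bp
  241→7 (wrap): 242-241+7 = 8 bp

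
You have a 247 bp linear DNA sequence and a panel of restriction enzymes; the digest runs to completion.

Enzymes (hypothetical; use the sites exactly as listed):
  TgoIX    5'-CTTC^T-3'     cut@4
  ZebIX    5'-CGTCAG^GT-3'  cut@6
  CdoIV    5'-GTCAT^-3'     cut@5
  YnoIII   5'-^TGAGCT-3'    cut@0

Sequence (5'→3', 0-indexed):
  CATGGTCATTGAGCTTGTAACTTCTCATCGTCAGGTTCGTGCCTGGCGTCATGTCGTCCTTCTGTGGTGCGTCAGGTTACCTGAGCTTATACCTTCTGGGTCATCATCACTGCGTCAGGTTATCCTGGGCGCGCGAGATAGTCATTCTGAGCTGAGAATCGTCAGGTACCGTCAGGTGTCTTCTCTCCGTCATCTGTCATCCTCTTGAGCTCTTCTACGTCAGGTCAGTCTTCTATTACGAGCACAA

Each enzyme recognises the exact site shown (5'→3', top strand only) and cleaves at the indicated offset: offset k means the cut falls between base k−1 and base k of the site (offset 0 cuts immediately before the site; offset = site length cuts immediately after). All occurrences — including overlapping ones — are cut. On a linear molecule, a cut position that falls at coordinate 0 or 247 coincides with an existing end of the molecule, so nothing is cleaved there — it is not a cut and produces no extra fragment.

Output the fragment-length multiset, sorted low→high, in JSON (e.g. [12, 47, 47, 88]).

[2,5,6,7,8,8,8,9,10,10,10,10,10,10,13,14,14,15,15,18,18,27]

Scan for sites:
  TgoIX CTTCT/4: at [20, 58, 92, 179, 211, 229] ⇒ [24, 62, 96, 183, 215, 233]
  ZebIX CGTCAGGT/6: at [28, 69, 112, 159, 169, 217] ⇒ [34, 75, 118, 165, 175, 223]
  CdoIV GTCAT/5: at [4, 47, 99, 140, 188, 195] ⇒ [9, 52, 104, 145, 193, 200]
  YnoIII TGAGCT/0: at [9, 81, 147, 205] ⇒ [9, 81, 147, 205]

All cut coordinates (distinct, sorted): [9, 24, 34, 52, 62, 75, 81, 96, 104, 118, 145, 147, 165, 175, 183, 193, 200, 205, 215, 223, 233]

Fragments:
  [0,9): 9 bp
  [9,24): 15 bp
  [24,34): 10 bp
  [34,52): 18 bp
  [52,62): 10 bp
  [62,75): 13 bp
  [75,81): 6 bp
  [81,96): 15 bp
  [96,104): 8 bp
  [104,118): 14 bp
  [118,145): 27 bp
  [145,147): 2 bp
  [147,165): 18 bp
  [165,175): 10 bp
  [175,183): 8 bp
  [183,193): 10 bp
  [193,200): 7 bp
  [200,205): 5 bp
  [205,215): 10 bp
  [215,223): 8 bp
  [223,233): 10 bp
  [233,247): 14 bp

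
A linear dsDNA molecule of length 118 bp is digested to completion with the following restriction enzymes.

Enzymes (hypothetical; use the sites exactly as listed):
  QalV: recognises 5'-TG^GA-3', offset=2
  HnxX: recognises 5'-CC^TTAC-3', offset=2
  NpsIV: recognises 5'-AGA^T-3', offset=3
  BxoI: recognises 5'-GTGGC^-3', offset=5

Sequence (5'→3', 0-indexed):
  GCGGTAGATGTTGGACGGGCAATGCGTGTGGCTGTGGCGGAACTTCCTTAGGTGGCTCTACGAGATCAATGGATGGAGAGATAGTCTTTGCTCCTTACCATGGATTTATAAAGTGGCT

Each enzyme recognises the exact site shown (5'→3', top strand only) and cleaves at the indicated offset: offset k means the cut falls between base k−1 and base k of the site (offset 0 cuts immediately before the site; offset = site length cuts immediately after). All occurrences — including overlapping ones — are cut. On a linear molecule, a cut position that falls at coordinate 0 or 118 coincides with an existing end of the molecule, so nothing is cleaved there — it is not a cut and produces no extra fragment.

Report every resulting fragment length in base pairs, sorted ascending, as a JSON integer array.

Site scan:
  QalV TGGA/2: at [11, 69, 73, 100] ⇒ [13, 71, 75, 102]
  HnxX CCTTAC/2: at [92] ⇒ [94]
  NpsIV AGAT/3: at [5, 62, 78] ⇒ [8, 65, 81]
  BxoI GTGGC/5: at [27, 33, 51, 112] ⇒ [32, 38, 56, 117]

All cut coordinates (distinct, sorted): [8, 13, 32, 38, 56, 65, 71, 75, 81, 94, 102, 117]

Fragments:
  [0,8): 8 bp
  [8,13): 5 bp
  [13,32): 19 bp
  [32,38): 6 bp
  [38,56): 18 bp
  [56,65): 9 bp
  [65,71): 6 bp
  [71,75): 4 bp
  [75,81): 6 bp
  [81,94): 13 bp
  [94,102): 8 bp
  [102,117): 15 bp
  [117,118): 1 bp

[1,4,5,6,6,6,8,8,9,13,15,18,19]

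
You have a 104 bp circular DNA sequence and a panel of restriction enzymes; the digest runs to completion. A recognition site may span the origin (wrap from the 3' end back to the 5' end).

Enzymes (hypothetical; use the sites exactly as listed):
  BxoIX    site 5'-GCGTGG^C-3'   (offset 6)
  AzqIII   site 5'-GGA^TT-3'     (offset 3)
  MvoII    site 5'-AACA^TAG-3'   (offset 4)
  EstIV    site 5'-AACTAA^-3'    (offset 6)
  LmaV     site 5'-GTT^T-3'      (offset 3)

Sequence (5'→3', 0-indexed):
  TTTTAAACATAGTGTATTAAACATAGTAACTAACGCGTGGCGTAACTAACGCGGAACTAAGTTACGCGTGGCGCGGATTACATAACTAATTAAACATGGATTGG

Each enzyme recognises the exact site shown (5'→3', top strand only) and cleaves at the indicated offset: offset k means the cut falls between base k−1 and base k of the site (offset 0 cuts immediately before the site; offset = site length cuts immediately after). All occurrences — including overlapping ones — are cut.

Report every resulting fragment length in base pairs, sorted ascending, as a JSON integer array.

[6,6,7,7,9,10,11,11,11,12,14]

Site scan:
  BxoIX (GCGTGGC, off=6): starts [34, 65] → cuts [40, 71]
  AzqIII (GGATT, off=3): starts [74, 97] → cuts [77, 100]
  MvoII (AACATAG, off=4): starts [5, 19] → cuts [9, 23]
  EstIV (AACTAA, off=6): starts [27, 43, 54, 83] → cuts [33, 49, 60, 89]
  LmaV (GTTT, off=3): starts [103] → cuts [2]

Pooled cuts: [2, 9, 23, 33, 40, 49, 60, 71, 77, 89, 100]

Fragments:
  2→9: 7 bp
  9→23: 14 bp
  23→33: 10 bp
  33→40: 7 bp
  40→49: 9 bp
  49→60: 11 bp
  60→71: 11 bp
  71→77: 6 bp
  77→89: 12 bp
  89→100: 11 bp
  100→2 (wrap): 104-100+2 = 6 bp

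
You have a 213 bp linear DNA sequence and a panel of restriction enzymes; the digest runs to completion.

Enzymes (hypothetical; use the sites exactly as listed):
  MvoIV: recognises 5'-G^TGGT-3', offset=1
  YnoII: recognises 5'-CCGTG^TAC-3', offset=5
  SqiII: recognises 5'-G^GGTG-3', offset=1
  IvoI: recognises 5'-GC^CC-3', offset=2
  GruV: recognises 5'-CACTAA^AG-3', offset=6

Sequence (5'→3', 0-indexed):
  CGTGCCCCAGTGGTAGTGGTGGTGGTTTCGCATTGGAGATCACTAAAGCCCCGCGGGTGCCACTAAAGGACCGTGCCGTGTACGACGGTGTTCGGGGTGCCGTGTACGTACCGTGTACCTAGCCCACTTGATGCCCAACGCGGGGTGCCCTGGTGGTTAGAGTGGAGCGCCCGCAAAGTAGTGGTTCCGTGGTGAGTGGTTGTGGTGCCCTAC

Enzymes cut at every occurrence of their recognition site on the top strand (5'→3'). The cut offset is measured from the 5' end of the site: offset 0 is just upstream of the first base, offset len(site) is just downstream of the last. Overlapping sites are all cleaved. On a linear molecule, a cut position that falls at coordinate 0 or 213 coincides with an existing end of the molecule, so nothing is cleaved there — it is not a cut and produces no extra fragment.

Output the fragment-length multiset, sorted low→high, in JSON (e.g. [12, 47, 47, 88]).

Per-enzyme occurrences:
  MvoIV GTGGT/1: at [9, 15, 18, 21, 152, 180, 188, 195, 201] ⇒ [10, 16, 19, 22, 153, 181, 189, 196, 202]
  YnoII CCGTGTAC/5: at [75, 99, 110] ⇒ [80, 104, 115]
  SqiII GGGTG/1: at [54, 94, 142] ⇒ [55, 95, 143]
  IvoI GCCC/2: at [3, 47, 121, 132, 146, 168, 206] ⇒ [5, 49, 123, 134, 148, 170, 208]
  GruV CACTAAAG/6: at [40, 60] ⇒ [46, 66]

All cut coordinates (distinct, sorted): [5, 10, 16, 19, 22, 46, 49, 55, 66, 80, 95, 104, 115, 123, 134, 143, 148, 153, 170, 181, 189, 196, 202, 208]

Fragments:
  [0,5): 5 bp
  [5,10): 5 bp
  [10,16): 6 bp
  [16,19): 3 bp
  [19,22): 3 bp
  [22,46): 24 bp
  [46,49): 3 bp
  [49,55): 6 bp
  [55,66): 11 bp
  [66,80): 14 bp
  [80,95): 15 bp
  [95,104): 9 bp
  [104,115): 11 bp
  [115,123): 8 bp
  [123,134): 11 bp
  [134,143): 9 bp
  [143,148): 5 bp
  [148,153): 5 bp
  [153,170): 17 bp
  [170,181): 11 bp
  [181,189): 8 bp
  [189,196): 7 bp
  [196,202): 6 bp
  [202,208): 6 bp
  [208,213): 5 bp

[3,3,3,5,5,5,5,5,6,6,6,6,7,8,8,9,9,11,11,11,11,14,15,17,24]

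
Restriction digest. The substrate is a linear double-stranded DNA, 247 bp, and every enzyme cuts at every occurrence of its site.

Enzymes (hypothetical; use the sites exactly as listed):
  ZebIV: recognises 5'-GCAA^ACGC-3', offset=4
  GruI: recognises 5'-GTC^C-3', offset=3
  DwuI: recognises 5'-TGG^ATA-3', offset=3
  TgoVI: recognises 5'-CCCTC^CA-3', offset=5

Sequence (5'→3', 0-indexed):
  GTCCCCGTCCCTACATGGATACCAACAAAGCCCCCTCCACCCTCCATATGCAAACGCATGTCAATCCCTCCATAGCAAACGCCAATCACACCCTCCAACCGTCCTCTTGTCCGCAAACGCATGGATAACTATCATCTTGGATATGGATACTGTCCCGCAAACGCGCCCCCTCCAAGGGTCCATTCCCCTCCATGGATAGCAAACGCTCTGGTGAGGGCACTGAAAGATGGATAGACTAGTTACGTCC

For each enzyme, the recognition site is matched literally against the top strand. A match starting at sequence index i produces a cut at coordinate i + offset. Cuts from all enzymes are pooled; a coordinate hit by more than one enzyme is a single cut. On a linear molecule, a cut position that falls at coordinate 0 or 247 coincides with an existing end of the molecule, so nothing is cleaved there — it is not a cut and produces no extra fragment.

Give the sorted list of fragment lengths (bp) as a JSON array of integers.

Per-enzyme occurrences:
  ZebIV GCAAACGC/4: at [49, 74, 112, 156, 198] ⇒ [53, 78, 116, 160, 202]
  GruI GTCC/3: at [0, 6, 100, 108, 151, 177, 243] ⇒ [3, 9, 103, 111, 154, 180, 246]
  DwuI TGGATA/3: at [15, 121, 137, 143, 192, 227] ⇒ [18, 124, 140, 146, 195, 230]
  TgoVI CCCTCCA/5: at [32, 39, 65, 90, 167, 185] ⇒ [37, 44, 70, 95, 172, 190]

All cut coordinates (distinct, sorted): [3, 9, 18, 37, 44, 53, 70, 78, 95, 103, 111, 116, 124, 140, 146, 154, 160, 172, 180, 190, 195, 202, 230, 246]

Fragment lengths:
  [0,3): 3 bp
  [3,9): 6 bp
  [9,18): 9 bp
  [18,37): 19 bp
  [37,44): 7 bp
  [44,53): 9 bp
  [53,70): 17 bp
  [70,78): 8 bp
  [78,95): 17 bp
  [95,103): 8 bp
  [103,111): 8 bp
  [111,116): 5 bp
  [116,124): 8 bp
  [124,140): 16 bp
  [140,146): 6 bp
  [146,154): 8 bp
  [154,160): 6 bp
  [160,172): 12 bp
  [172,180): 8 bp
  [180,190): 10 bp
  [190,195): 5 bp
  [195,202): 7 bp
  [202,230): 28 bp
  [230,246): 16 bp
  [246,247): 1 bp

[1,3,5,5,6,6,6,7,7,8,8,8,8,8,8,9,9,10,12,16,16,17,17,19,28]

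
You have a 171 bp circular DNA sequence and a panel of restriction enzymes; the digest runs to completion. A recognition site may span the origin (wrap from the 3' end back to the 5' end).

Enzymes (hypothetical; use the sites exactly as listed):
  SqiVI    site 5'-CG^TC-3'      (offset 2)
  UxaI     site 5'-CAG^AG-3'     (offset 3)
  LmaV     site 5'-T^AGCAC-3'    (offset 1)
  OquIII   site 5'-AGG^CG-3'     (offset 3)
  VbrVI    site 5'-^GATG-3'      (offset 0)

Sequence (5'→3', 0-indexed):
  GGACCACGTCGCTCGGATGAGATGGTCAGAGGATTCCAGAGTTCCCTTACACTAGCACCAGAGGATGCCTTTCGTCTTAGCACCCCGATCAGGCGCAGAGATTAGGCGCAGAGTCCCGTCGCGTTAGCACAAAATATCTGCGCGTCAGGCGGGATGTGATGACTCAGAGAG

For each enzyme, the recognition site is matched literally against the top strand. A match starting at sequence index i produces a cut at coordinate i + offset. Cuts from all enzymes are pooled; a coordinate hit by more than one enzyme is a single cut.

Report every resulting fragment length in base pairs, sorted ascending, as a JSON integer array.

[2,3,4,5,5,5,5,5,7,7,7,8,8,9,10,10,11,12,14,15,19]

Per-enzyme occurrences:
  SqiVI (CGTC, off=2): starts [6, 72, 116, 142] → cuts [8, 74, 118, 144]
  UxaI (CAGAG, off=3): starts [26, 36, 58, 95, 108, 164] → cuts [29, 39, 61, 98, 111, 167]
  LmaV (TAGCAC, off=1): starts [52, 77, 124] → cuts [53, 78, 125]
  OquIII (AGGCG, off=3): starts [90, 103, 146] → cuts [93, 106, 149]
  VbrVI (GATG, off=0): starts [15, 20, 63, 152, 157] → cuts [15, 20, 63, 152, 157]

All cut coordinates (distinct, sorted): [8, 15, 20, 29, 39, 53, 61, 63, 74, 78, 93, 98, 106, 111, 118, 125, 144, 149, 152, 157, 167]

Fragment lengths:
  8→15: 7 bp
  15→20: 5 bp
  20→29: 9 bp
  29→39: 10 bp
  39→53: 14 bp
  53→61: 8 bp
  61→63: 2 bp
  63→74: 11 bp
  74→78: 4 bp
  78→93: 15 bp
  93→98: 5 bp
  98→106: 8 bp
  106→111: 5 bp
  111→118: 7 bp
  118→125: 7 bp
  125→144: 19 bp
  144→149: 5 bp
  149→152: 3 bp
  152→157: 5 bp
  157→167: 10 bp
  167→8 (wrap): 171-167+8 = 12 bp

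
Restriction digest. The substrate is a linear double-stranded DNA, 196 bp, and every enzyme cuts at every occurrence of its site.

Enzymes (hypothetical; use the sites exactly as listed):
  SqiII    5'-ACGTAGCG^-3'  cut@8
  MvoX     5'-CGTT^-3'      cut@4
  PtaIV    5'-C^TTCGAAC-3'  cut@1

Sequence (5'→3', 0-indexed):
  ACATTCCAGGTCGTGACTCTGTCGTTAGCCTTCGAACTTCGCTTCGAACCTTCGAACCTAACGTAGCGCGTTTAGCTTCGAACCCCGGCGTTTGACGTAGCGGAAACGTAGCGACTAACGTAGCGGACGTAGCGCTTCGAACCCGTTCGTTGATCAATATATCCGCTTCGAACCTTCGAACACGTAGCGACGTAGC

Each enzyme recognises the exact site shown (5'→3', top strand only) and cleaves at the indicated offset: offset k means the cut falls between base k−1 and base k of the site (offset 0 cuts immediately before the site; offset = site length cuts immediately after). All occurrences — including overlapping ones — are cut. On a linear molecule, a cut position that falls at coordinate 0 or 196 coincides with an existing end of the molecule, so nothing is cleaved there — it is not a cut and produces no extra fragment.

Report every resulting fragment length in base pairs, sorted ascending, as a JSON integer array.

[1,4,4,4,4,7,8,8,9,10,11,12,12,12,15,15,16,18,26]

Per-enzyme occurrences:
  SqiII (ACGTAGCG, off=8): starts [60, 94, 105, 117, 126, 181] → cuts [68, 102, 113, 125, 134, 189]
  MvoX (CGTT, off=4): starts [22, 68, 88, 143, 147] → cuts [26, 72, 92, 147, 151]
  PtaIV (CTTCGAAC, off=1): starts [29, 41, 49, 75, 134, 165, 173] → cuts [30, 42, 50, 76, 135, 166, 174]

All cut coordinates (distinct, sorted): [26, 30, 42, 50, 68, 72, 76, 92, 102, 113, 125, 134, 135, 147, 151, 166, 174, 189]

Fragment lengths:
  [0,26): 26 bp
  [26,30): 4 bp
  [30,42): 12 bp
  [42,50): 8 bp
  [50,68): 18 bp
  [68,72): 4 bp
  [72,76): 4 bp
  [76,92): 16 bp
  [92,102): 10 bp
  [102,113): 11 bp
  [113,125): 12 bp
  [125,134): 9 bp
  [134,135): 1 bp
  [135,147): 12 bp
  [147,151): 4 bp
  [151,166): 15 bp
  [166,174): 8 bp
  [174,189): 15 bp
  [189,196): 7 bp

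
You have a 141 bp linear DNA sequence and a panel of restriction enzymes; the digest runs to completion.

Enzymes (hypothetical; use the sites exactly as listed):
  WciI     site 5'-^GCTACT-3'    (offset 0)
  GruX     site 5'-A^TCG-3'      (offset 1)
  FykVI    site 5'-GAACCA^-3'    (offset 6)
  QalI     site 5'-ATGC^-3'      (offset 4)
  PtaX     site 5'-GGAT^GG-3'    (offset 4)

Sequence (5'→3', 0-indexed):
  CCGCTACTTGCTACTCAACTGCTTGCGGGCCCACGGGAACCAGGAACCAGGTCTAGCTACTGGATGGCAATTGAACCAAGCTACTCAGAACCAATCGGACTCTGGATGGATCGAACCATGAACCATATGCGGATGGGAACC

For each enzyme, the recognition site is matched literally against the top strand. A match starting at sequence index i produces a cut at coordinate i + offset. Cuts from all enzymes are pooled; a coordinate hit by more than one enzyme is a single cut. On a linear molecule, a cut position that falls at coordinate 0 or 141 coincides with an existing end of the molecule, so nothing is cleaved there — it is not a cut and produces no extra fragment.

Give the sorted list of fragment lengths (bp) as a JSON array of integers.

Per-enzyme occurrences:
  WciI (GCTACT, off=0): starts [2, 9, 55, 79] → cuts [2, 9, 55, 79]
  GruX (ATCG, off=1): starts [93, 109] → cuts [94, 110]
  FykVI (GAACCA, off=6): starts [36, 43, 72, 87, 112, 119] → cuts [42, 49, 78, 93, 118, 125]
  QalI (ATGC, off=4): starts [126] → cuts [130]
  PtaX (GGATGG, off=4): starts [61, 103, 130] → cuts [65, 107, 134]

Pooled cuts: [2, 9, 42, 49, 55, 65, 78, 79, 93, 94, 107, 110, 118, 125, 130, 134]

Fragment lengths:
  [0,2): 2 bp
  [2,9): 7 bp
  [9,42): 33 bp
  [42,49): 7 bp
  [49,55): 6 bp
  [55,65): 10 bp
  [65,78): 13 bp
  [78,79): 1 bp
  [79,93): 14 bp
  [93,94): 1 bp
  [94,107): 13 bp
  [107,110): 3 bp
  [110,118): 8 bp
  [118,125): 7 bp
  [125,130): 5 bp
  [130,134): 4 bp
  [134,141): 7 bp

[1,1,2,3,4,5,6,7,7,7,7,8,10,13,13,14,33]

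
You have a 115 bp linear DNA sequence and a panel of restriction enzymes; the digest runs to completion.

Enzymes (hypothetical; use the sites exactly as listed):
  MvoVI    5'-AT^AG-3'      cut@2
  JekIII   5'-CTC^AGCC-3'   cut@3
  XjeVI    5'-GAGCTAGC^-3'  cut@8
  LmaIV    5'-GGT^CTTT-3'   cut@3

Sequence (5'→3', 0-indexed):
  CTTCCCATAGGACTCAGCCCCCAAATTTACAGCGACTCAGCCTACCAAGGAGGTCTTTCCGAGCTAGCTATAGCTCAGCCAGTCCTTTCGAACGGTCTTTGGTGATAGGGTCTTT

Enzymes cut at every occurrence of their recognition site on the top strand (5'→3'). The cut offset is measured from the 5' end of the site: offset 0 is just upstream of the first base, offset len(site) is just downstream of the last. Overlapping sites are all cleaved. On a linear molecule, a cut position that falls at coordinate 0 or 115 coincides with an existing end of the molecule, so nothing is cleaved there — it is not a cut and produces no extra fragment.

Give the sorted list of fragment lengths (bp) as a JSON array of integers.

[3,4,5,5,7,8,10,14,16,20,23]

Per-enzyme occurrences:
  MvoVI ATAG/2: at [6, 69, 104] ⇒ [8, 71, 106]
  JekIII CTCAGCC/3: at [12, 35, 73] ⇒ [15, 38, 76]
  XjeVI GAGCTAGC/8: at [60] ⇒ [68]
  LmaIV GGTCTTT/3: at [51, 93, 108] ⇒ [54, 96, 111]

All cut coordinates (distinct, sorted): [8, 15, 38, 54, 68, 71, 76, 96, 106, 111]

Fragments:
  [0,8): 8 bp
  [8,15): 7 bp
  [15,38): 23 bp
  [38,54): 16 bp
  [54,68): 14 bp
  [68,71): 3 bp
  [71,76): 5 bp
  [76,96): 20 bp
  [96,106): 10 bp
  [106,111): 5 bp
  [111,115): 4 bp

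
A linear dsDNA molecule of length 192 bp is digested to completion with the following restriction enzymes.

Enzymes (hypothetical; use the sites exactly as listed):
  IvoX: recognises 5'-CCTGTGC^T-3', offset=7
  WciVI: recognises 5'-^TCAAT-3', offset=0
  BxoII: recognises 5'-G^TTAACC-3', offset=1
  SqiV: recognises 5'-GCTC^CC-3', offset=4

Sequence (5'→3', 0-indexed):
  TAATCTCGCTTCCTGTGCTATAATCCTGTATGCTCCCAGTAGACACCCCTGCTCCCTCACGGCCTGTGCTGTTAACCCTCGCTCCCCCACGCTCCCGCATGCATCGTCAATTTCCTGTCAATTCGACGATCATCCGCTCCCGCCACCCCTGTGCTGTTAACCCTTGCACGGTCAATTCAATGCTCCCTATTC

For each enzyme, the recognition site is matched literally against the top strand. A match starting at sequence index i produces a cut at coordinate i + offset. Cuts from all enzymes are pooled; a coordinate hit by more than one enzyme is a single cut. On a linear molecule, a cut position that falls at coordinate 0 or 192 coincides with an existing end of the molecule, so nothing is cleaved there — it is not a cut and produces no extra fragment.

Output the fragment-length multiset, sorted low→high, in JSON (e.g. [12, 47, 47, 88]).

Scan for sites:
  IvoX CCTGTGCT/7: at [11, 62, 147] ⇒ [18, 69, 154]
  WciVI TCAAT/0: at [106, 117, 171, 176] ⇒ [106, 117, 171, 176]
  BxoII GTTAACC/1: at [70, 155] ⇒ [71, 156]
  SqiV GCTCCC/4: at [31, 50, 80, 90, 135, 181] ⇒ [35, 54, 84, 94, 139, 185]

All cut coordinates (distinct, sorted): [18, 35, 54, 69, 71, 84, 94, 106, 117, 139, 154, 156, 171, 176, 185]

Fragment lengths:
  [0,18): 18 bp
  [18,35): 17 bp
  [35,54): 19 bp
  [54,69): 15 bp
  [69,71): 2 bp
  [71,84): 13 bp
  [84,94): 10 bp
  [94,106): 12 bp
  [106,117): 11 bp
  [117,139): 22 bp
  [139,154): 15 bp
  [154,156): 2 bp
  [156,171): 15 bp
  [171,176): 5 bp
  [176,185): 9 bp
  [185,192): 7 bp

[2,2,5,7,9,10,11,12,13,15,15,15,17,18,19,22]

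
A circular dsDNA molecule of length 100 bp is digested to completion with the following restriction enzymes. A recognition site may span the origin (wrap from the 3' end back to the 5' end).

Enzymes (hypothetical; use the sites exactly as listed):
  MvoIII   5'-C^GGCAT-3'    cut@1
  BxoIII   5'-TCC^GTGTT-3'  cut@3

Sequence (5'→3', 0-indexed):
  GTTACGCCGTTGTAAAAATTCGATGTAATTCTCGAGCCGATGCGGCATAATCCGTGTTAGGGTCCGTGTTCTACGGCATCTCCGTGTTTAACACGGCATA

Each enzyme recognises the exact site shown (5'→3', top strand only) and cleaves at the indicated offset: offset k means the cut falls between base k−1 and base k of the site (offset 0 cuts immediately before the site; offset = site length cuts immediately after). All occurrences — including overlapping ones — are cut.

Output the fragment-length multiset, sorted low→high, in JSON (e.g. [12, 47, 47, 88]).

Per-enzyme occurrences:
  MvoIII CGGCAT/1: at [42, 73, 93] ⇒ [43, 74, 94]
  BxoIII TCCGTGTT/3: at [50, 62, 80] ⇒ [53, 65, 83]

All cut coordinates (distinct, sorted): [43, 53, 65, 74, 83, 94]

Fragment lengths:
  43→53: 10 bp
  53→65: 12 bp
  65→74: 9 bp
  74→83: 9 bp
  83→94: 11 bp
  94→43 (wrap): 100-94+43 = 49 bp

[9,9,10,11,12,49]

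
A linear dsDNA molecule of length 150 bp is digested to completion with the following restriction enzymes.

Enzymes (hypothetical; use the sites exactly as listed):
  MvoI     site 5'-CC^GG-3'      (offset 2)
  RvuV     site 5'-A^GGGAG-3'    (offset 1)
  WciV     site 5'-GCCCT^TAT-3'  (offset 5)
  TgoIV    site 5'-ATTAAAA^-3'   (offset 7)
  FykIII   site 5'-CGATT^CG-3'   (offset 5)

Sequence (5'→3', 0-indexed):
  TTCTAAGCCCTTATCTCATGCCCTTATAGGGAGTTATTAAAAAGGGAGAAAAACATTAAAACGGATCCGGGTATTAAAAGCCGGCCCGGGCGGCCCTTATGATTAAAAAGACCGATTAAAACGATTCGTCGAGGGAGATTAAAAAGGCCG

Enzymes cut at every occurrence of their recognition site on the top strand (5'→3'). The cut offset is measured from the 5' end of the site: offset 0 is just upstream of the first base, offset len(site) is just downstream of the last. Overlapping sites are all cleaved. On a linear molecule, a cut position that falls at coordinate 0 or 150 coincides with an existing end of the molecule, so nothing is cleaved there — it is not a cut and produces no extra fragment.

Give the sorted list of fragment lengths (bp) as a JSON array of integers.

Per-enzyme occurrences:
  MvoI CCGG/2: at [66, 80, 85] ⇒ [68, 82, 87]
  RvuV AGGGAG/1: at [27, 42, 131] ⇒ [28, 43, 132]
  WciV GCCCTTAT/5: at [6, 19, 92] ⇒ [11, 24, 97]
  TgoIV ATTAAAA/7: at [35, 54, 72, 101, 114, 137] ⇒ [42, 61, 79, 108, 121, 144]
  FykIII CGATTCG/5: at [121] ⇒ [126]

Pooled cuts: [11, 24, 28, 42, 43, 61, 68, 79, 82, 87, 97, 108, 121, 126, 132, 144]

Fragment lengths:
  [0,11): 11 bp
  [11,24): 13 bp
  [24,28): 4 bp
  [28,42): 14 bp
  [42,43): 1 bp
  [43,61): 18 bp
  [61,68): 7 bp
  [68,79): 11 bp
  [79,82): 3 bp
  [82,87): 5 bp
  [87,97): 10 bp
  [97,108): 11 bp
  [108,121): 13 bp
  [121,126): 5 bp
  [126,132): 6 bp
  [132,144): 12 bp
  [144,150): 6 bp

[1,3,4,5,5,6,6,7,10,11,11,11,12,13,13,14,18]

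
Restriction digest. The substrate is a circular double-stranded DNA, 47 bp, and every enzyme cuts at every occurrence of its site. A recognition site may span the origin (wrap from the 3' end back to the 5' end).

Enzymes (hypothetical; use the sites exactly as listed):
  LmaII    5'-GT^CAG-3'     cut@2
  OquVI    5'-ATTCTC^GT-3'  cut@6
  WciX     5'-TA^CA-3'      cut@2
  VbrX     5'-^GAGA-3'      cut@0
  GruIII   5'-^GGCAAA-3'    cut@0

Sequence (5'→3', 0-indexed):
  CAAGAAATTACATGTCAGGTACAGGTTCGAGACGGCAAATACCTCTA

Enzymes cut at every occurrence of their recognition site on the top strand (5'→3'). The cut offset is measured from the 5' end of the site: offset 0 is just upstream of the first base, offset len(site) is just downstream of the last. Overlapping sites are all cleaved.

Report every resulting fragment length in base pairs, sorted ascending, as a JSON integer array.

[5,5,6,7,10,14]

Scan for sites:
  LmaII GTCAG/2: at [13] ⇒ [15]
  OquVI (ATTCTCGT, off=6): no sites
  WciX TACA/2: at [8, 19, 45] ⇒ [0, 10, 21]
  VbrX GAGA/0: at [28] ⇒ [28]
  GruIII GGCAAA/0: at [33] ⇒ [33]

Pooled cuts: [0, 10, 15, 21, 28, 33]

Fragment lengths:
  0→10: 10 bp
  10→15: 5 bp
  15→21: 6 bp
  21→28: 7 bp
  28→33: 5 bp
  33→0 (wrap): 47-33+0 = 14 bp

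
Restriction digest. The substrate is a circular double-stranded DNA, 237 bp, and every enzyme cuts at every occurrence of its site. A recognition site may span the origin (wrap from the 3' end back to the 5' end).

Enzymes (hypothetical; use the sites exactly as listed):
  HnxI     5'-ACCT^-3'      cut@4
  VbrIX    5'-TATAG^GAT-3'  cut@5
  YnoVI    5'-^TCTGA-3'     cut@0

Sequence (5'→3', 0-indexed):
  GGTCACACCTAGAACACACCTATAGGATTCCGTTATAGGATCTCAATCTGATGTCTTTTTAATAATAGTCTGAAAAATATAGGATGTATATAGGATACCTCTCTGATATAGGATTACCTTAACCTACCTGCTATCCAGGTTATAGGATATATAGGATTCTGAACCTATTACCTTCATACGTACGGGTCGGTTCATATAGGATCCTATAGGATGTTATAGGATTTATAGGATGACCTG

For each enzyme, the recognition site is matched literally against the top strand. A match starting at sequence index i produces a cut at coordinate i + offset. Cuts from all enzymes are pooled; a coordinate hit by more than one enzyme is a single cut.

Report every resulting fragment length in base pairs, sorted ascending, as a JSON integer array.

Per-enzyme occurrences:
  HnxI (ACCT, off=4): starts [6, 17, 96, 115, 121, 125, 162, 169, 232] → cuts [10, 21, 100, 119, 125, 129, 166, 173, 236]
  VbrIX (TATAGGAT, off=5): starts [20, 33, 77, 88, 106, 140, 149, 194, 204, 214, 223] → cuts [25, 38, 82, 93, 111, 145, 154, 199, 209, 219, 228]
  YnoVI (TCTGA, off=0): starts [46, 68, 101, 157] → cuts [46, 68, 101, 157]

All cut coordinates (distinct, sorted): [10, 21, 25, 38, 46, 68, 82, 93, 100, 101, 111, 119, 125, 129, 145, 154, 157, 166, 173, 199, 209, 219, 228, 236]

Fragments:
  10→21: 11 bp
  21→25: 4 bp
  25→38: 13 bp
  38→46: 8 bp
  46→68: 22 bp
  68→82: 14 bp
  82→93: 11 bp
  93→100: 7 bp
  100→101: 1 bp
  101→111: 10 bp
  111→119: 8 bp
  119→125: 6 bp
  125→129: 4 bp
  129→145: 16 bp
  145→154: 9 bp
  154→157: 3 bp
  157→166: 9 bp
  166→173: 7 bp
  173→199: 26 bp
  199→209: 10 bp
  209→219: 10 bp
  219→228: 9 bp
  228→236: 8 bp
  236→10 (wrap): 237-236+10 = 11 bp

[1,3,4,4,6,7,7,8,8,8,9,9,9,10,10,10,11,11,11,13,14,16,22,26]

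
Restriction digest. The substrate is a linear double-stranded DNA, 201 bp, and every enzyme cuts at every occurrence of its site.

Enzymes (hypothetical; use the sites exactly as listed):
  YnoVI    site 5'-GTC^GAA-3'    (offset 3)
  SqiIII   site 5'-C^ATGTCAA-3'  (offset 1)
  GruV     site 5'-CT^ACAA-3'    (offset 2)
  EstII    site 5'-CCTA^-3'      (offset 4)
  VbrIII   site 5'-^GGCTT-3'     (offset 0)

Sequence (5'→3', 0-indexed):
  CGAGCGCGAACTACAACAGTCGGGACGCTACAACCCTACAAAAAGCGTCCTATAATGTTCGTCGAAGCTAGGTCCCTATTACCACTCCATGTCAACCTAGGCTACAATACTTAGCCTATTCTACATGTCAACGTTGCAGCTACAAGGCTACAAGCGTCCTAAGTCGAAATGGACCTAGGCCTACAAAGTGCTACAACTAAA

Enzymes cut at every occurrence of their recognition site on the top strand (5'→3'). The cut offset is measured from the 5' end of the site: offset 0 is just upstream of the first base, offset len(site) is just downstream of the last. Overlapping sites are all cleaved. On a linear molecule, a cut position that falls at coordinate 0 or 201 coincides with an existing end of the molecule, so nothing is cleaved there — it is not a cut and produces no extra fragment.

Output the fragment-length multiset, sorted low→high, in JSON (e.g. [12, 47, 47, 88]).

Per-enzyme occurrences:
  YnoVI (GTCGAA, off=3): starts [60, 162] → cuts [63, 165]
  SqiIII (CATGTCAA, off=1): starts [87, 123] → cuts [88, 124]
  GruV (CTACAA, off=2): starts [10, 27, 35, 101, 139, 147, 180, 190] → cuts [12, 29, 37, 103, 141, 149, 182, 192]
  EstII (CCTA, off=4): starts [34, 48, 74, 95, 114, 157, 173, 179] → cuts [38, 52, 78, 99, 118, 161, 177, 183]
  VbrIII (GGCTT, off=0): no sites

Pooled cuts: [12, 29, 37, 38, 52, 63, 78, 88, 99, 103, 118, 124, 141, 149, 161, 165, 177, 182, 183, 192]

Fragments:
  [0,12): 12 bp
  [12,29): 17 bp
  [29,37): 8 bp
  [37,38): 1 bp
  [38,52): 14 bp
  [52,63): 11 bp
  [63,78): 15 bp
  [78,88): 10 bp
  [88,99): 11 bp
  [99,103): 4 bp
  [103,118): 15 bp
  [118,124): 6 bp
  [124,141): 17 bp
  [141,149): 8 bp
  [149,161): 12 bp
  [161,165): 4 bp
  [165,177): 12 bp
  [177,182): 5 bp
  [182,183): 1 bp
  [183,192): 9 bp
  [192,201): 9 bp

[1,1,4,4,5,6,8,8,9,9,10,11,11,12,12,12,14,15,15,17,17]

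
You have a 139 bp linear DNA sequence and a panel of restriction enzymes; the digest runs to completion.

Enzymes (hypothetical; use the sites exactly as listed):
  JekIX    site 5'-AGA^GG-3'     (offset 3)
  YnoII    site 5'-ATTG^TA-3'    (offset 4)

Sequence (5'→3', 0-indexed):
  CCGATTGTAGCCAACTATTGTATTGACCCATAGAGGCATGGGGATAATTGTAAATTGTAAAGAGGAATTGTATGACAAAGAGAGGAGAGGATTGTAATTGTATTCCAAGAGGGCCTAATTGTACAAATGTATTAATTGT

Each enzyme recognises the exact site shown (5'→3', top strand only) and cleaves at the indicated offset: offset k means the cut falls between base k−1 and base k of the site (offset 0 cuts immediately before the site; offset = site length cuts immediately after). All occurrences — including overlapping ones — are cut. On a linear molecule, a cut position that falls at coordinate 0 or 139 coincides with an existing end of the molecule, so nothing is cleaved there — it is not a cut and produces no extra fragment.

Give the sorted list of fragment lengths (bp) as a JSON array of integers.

[5,6,6,6,7,7,7,10,11,13,13,14,16,18]

Scan for sites:
  JekIX AGAGG/3: at [31, 60, 80, 85, 107] ⇒ [34, 63, 83, 88, 110]
  YnoII ATTGTA/4: at [3, 16, 46, 53, 66, 90, 96, 117] ⇒ [7, 20, 50, 57, 70, 94, 100, 121]

All cut coordinates (distinct, sorted): [7, 20, 34, 50, 57, 63, 70, 83, 88, 94, 100, 110, 121]

Fragments:
  [0,7): 7 bp
  [7,20): 13 bp
  [20,34): 14 bp
  [34,50): 16 bp
  [50,57): 7 bp
  [57,63): 6 bp
  [63,70): 7 bp
  [70,83): 13 bp
  [83,88): 5 bp
  [88,94): 6 bp
  [94,100): 6 bp
  [100,110): 10 bp
  [110,121): 11 bp
  [121,139): 18 bp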